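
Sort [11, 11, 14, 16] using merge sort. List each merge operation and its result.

Divide and conquer:
  Merge [11] + [11] -> [11, 11]
  Merge [14] + [16] -> [14, 16]
  Merge [11, 11] + [14, 16] -> [11, 11, 14, 16]


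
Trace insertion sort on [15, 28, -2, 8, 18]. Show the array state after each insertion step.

First element 15 is already 'sorted'
Insert 28: shifted 0 elements -> [15, 28, -2, 8, 18]
Insert -2: shifted 2 elements -> [-2, 15, 28, 8, 18]
Insert 8: shifted 2 elements -> [-2, 8, 15, 28, 18]
Insert 18: shifted 1 elements -> [-2, 8, 15, 18, 28]


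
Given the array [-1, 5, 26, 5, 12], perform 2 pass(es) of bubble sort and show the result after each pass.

After pass 1: [-1, 5, 5, 12, 26] (2 swaps)
After pass 2: [-1, 5, 5, 12, 26] (0 swaps)
Total swaps: 2


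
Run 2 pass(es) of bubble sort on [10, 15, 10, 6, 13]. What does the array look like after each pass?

After pass 1: [10, 10, 6, 13, 15] (3 swaps)
After pass 2: [10, 6, 10, 13, 15] (1 swaps)
Total swaps: 4


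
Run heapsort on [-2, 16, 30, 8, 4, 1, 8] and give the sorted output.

Build heap: [30, 16, 8, 8, 4, 1, -2]
Extract 30: [16, 8, 8, -2, 4, 1, 30]
Extract 16: [8, 4, 8, -2, 1, 16, 30]
Extract 8: [8, 4, 1, -2, 8, 16, 30]
Extract 8: [4, -2, 1, 8, 8, 16, 30]
Extract 4: [1, -2, 4, 8, 8, 16, 30]
Extract 1: [-2, 1, 4, 8, 8, 16, 30]


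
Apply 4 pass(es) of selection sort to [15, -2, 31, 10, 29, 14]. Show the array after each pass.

Pass 1: Select minimum -2 at index 1, swap -> [-2, 15, 31, 10, 29, 14]
Pass 2: Select minimum 10 at index 3, swap -> [-2, 10, 31, 15, 29, 14]
Pass 3: Select minimum 14 at index 5, swap -> [-2, 10, 14, 15, 29, 31]
Pass 4: Select minimum 15 at index 3, swap -> [-2, 10, 14, 15, 29, 31]


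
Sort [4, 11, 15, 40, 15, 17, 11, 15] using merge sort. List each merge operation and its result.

Divide and conquer:
  Merge [4] + [11] -> [4, 11]
  Merge [15] + [40] -> [15, 40]
  Merge [4, 11] + [15, 40] -> [4, 11, 15, 40]
  Merge [15] + [17] -> [15, 17]
  Merge [11] + [15] -> [11, 15]
  Merge [15, 17] + [11, 15] -> [11, 15, 15, 17]
  Merge [4, 11, 15, 40] + [11, 15, 15, 17] -> [4, 11, 11, 15, 15, 15, 17, 40]


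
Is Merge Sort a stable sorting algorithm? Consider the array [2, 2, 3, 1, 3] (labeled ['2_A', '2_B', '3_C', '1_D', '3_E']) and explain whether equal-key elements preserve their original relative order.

Trace Merge Sort on the labeled array (the key is the number; the letter only tracks identity):
  Merge [2_A] + [2_B] -> [2_A, 2_B]
  Merge [1_D] + [3_E] -> [1_D, 3_E]
  Merge [3_C] + [1_D, 3_E] -> [1_D, 3_C, 3_E]
  Merge [2_A, 2_B] + [1_D, 3_C, 3_E] -> [1_D, 2_A, 2_B, 3_C, 3_E]
Final order: [1_D, 2_A, 2_B, 3_C, 3_E]
Equal keys:
  value 2: originally 2_A, 2_B; after sorting 2_A, 2_B -> order preserved
  value 3: originally 3_C, 3_E; after sorting 3_C, 3_E -> order preserved
All equal keys kept their original relative order. Merge Sort is stable: when the heads of the two halves are equal the merge takes from the left half first.
Answer: Stable


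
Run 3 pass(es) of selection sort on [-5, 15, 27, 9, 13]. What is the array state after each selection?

Pass 1: Select minimum -5 at index 0, swap -> [-5, 15, 27, 9, 13]
Pass 2: Select minimum 9 at index 3, swap -> [-5, 9, 27, 15, 13]
Pass 3: Select minimum 13 at index 4, swap -> [-5, 9, 13, 15, 27]


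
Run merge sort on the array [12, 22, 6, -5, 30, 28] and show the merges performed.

Divide and conquer:
  Merge [22] + [6] -> [6, 22]
  Merge [12] + [6, 22] -> [6, 12, 22]
  Merge [30] + [28] -> [28, 30]
  Merge [-5] + [28, 30] -> [-5, 28, 30]
  Merge [6, 12, 22] + [-5, 28, 30] -> [-5, 6, 12, 22, 28, 30]


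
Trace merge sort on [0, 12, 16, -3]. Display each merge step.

Divide and conquer:
  Merge [0] + [12] -> [0, 12]
  Merge [16] + [-3] -> [-3, 16]
  Merge [0, 12] + [-3, 16] -> [-3, 0, 12, 16]


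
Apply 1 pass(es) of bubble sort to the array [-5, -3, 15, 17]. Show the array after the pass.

After pass 1: [-5, -3, 15, 17] (0 swaps)
Total swaps: 0


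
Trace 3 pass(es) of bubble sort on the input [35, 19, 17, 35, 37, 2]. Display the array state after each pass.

After pass 1: [19, 17, 35, 35, 2, 37] (3 swaps)
After pass 2: [17, 19, 35, 2, 35, 37] (2 swaps)
After pass 3: [17, 19, 2, 35, 35, 37] (1 swaps)
Total swaps: 6


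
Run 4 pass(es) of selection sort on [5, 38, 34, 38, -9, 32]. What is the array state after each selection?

Pass 1: Select minimum -9 at index 4, swap -> [-9, 38, 34, 38, 5, 32]
Pass 2: Select minimum 5 at index 4, swap -> [-9, 5, 34, 38, 38, 32]
Pass 3: Select minimum 32 at index 5, swap -> [-9, 5, 32, 38, 38, 34]
Pass 4: Select minimum 34 at index 5, swap -> [-9, 5, 32, 34, 38, 38]


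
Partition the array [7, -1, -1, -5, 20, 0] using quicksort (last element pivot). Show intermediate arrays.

Partition 1: pivot=0 at index 3 -> [-1, -1, -5, 0, 20, 7]
Partition 2: pivot=-5 at index 0 -> [-5, -1, -1, 0, 20, 7]
Partition 3: pivot=-1 at index 2 -> [-5, -1, -1, 0, 20, 7]
Partition 4: pivot=7 at index 4 -> [-5, -1, -1, 0, 7, 20]


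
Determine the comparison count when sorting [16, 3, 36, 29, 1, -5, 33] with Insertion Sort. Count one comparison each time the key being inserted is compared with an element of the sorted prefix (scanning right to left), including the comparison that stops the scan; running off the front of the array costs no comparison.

Insert 3: 16 > 3 (shift), reached front = 1 comparison(s) -> [3, 16, 36, 29, 1, -5, 33]
Insert 36: 16 <= 36 (stop) = 1 comparison(s) -> [3, 16, 36, 29, 1, -5, 33]
Insert 29: 36 > 29 (shift), 16 <= 29 (stop) = 2 comparison(s) -> [3, 16, 29, 36, 1, -5, 33]
Insert 1: 36 > 1 (shift), 29 > 1 (shift), 16 > 1 (shift), 3 > 1 (shift), reached front = 4 comparison(s) -> [1, 3, 16, 29, 36, -5, 33]
Insert -5: 36 > -5 (shift), 29 > -5 (shift), 16 > -5 (shift), 3 > -5 (shift), 1 > -5 (shift), reached front = 5 comparison(s) -> [-5, 1, 3, 16, 29, 36, 33]
Insert 33: 36 > 33 (shift), 29 <= 33 (stop) = 2 comparison(s) -> [-5, 1, 3, 16, 29, 33, 36]
Total comparisons: 1 + 1 + 2 + 4 + 5 + 2 = 15


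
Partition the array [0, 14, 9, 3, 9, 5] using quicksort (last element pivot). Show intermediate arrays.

Partition 1: pivot=5 at index 2 -> [0, 3, 5, 14, 9, 9]
Partition 2: pivot=3 at index 1 -> [0, 3, 5, 14, 9, 9]
Partition 3: pivot=9 at index 4 -> [0, 3, 5, 9, 9, 14]


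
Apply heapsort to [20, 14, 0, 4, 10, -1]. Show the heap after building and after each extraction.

Build heap: [20, 14, 0, 4, 10, -1]
Extract 20: [14, 10, 0, 4, -1, 20]
Extract 14: [10, 4, 0, -1, 14, 20]
Extract 10: [4, -1, 0, 10, 14, 20]
Extract 4: [0, -1, 4, 10, 14, 20]
Extract 0: [-1, 0, 4, 10, 14, 20]


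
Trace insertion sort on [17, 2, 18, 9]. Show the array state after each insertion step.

First element 17 is already 'sorted'
Insert 2: shifted 1 elements -> [2, 17, 18, 9]
Insert 18: shifted 0 elements -> [2, 17, 18, 9]
Insert 9: shifted 2 elements -> [2, 9, 17, 18]


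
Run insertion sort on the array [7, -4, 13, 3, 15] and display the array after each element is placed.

First element 7 is already 'sorted'
Insert -4: shifted 1 elements -> [-4, 7, 13, 3, 15]
Insert 13: shifted 0 elements -> [-4, 7, 13, 3, 15]
Insert 3: shifted 2 elements -> [-4, 3, 7, 13, 15]
Insert 15: shifted 0 elements -> [-4, 3, 7, 13, 15]


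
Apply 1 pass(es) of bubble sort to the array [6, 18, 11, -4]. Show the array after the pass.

After pass 1: [6, 11, -4, 18] (2 swaps)
Total swaps: 2


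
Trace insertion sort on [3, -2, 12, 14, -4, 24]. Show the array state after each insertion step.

First element 3 is already 'sorted'
Insert -2: shifted 1 elements -> [-2, 3, 12, 14, -4, 24]
Insert 12: shifted 0 elements -> [-2, 3, 12, 14, -4, 24]
Insert 14: shifted 0 elements -> [-2, 3, 12, 14, -4, 24]
Insert -4: shifted 4 elements -> [-4, -2, 3, 12, 14, 24]
Insert 24: shifted 0 elements -> [-4, -2, 3, 12, 14, 24]


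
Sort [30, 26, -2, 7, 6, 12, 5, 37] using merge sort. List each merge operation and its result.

Divide and conquer:
  Merge [30] + [26] -> [26, 30]
  Merge [-2] + [7] -> [-2, 7]
  Merge [26, 30] + [-2, 7] -> [-2, 7, 26, 30]
  Merge [6] + [12] -> [6, 12]
  Merge [5] + [37] -> [5, 37]
  Merge [6, 12] + [5, 37] -> [5, 6, 12, 37]
  Merge [-2, 7, 26, 30] + [5, 6, 12, 37] -> [-2, 5, 6, 7, 12, 26, 30, 37]


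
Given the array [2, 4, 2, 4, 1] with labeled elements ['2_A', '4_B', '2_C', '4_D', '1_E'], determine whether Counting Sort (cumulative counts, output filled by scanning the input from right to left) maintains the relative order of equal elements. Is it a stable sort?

Trace Counting Sort on the labeled array (the key is the number; the letter only tracks identity):
  Counts for values 0..4: [0, 1, 2, 0, 2]
  Cumulative counts: [0, 1, 3, 3, 5]
  Scan right to left: place 1_E at output index 0
  Scan right to left: place 4_D at output index 4
  Scan right to left: place 2_C at output index 2
  Scan right to left: place 4_B at output index 3
  Scan right to left: place 2_A at output index 1
  Output: [1_E, 2_A, 2_C, 4_B, 4_D]
Equal keys:
  value 2: originally 2_A, 2_C; after sorting 2_A, 2_C -> order preserved
  value 4: originally 4_B, 4_D; after sorting 4_B, 4_D -> order preserved
All equal keys kept their original relative order. Counting Sort is stable: scanning the input right to left with decreasing cumulative counts places later duplicates at later output positions.
Answer: Stable


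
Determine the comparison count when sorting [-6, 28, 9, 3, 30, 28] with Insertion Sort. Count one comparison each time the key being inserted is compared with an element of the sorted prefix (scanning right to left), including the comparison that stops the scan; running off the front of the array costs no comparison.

Insert 28: -6 <= 28 (stop) = 1 comparison(s) -> [-6, 28, 9, 3, 30, 28]
Insert 9: 28 > 9 (shift), -6 <= 9 (stop) = 2 comparison(s) -> [-6, 9, 28, 3, 30, 28]
Insert 3: 28 > 3 (shift), 9 > 3 (shift), -6 <= 3 (stop) = 3 comparison(s) -> [-6, 3, 9, 28, 30, 28]
Insert 30: 28 <= 30 (stop) = 1 comparison(s) -> [-6, 3, 9, 28, 30, 28]
Insert 28: 30 > 28 (shift), 28 <= 28 (stop) = 2 comparison(s) -> [-6, 3, 9, 28, 28, 30]
Total comparisons: 1 + 2 + 3 + 1 + 2 = 9


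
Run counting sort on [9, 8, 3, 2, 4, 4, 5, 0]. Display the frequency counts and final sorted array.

Count array: [1, 0, 1, 1, 2, 1, 0, 0, 1, 1]
(count[i] = number of elements equal to i)
Cumulative count: [1, 1, 2, 3, 5, 6, 6, 6, 7, 8]
Sorted: [0, 2, 3, 4, 4, 5, 8, 9]


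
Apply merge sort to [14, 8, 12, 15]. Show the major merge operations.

Divide and conquer:
  Merge [14] + [8] -> [8, 14]
  Merge [12] + [15] -> [12, 15]
  Merge [8, 14] + [12, 15] -> [8, 12, 14, 15]


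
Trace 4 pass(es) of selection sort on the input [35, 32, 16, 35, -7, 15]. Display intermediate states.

Pass 1: Select minimum -7 at index 4, swap -> [-7, 32, 16, 35, 35, 15]
Pass 2: Select minimum 15 at index 5, swap -> [-7, 15, 16, 35, 35, 32]
Pass 3: Select minimum 16 at index 2, swap -> [-7, 15, 16, 35, 35, 32]
Pass 4: Select minimum 32 at index 5, swap -> [-7, 15, 16, 32, 35, 35]


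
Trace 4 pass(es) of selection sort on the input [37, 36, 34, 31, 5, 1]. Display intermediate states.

Pass 1: Select minimum 1 at index 5, swap -> [1, 36, 34, 31, 5, 37]
Pass 2: Select minimum 5 at index 4, swap -> [1, 5, 34, 31, 36, 37]
Pass 3: Select minimum 31 at index 3, swap -> [1, 5, 31, 34, 36, 37]
Pass 4: Select minimum 34 at index 3, swap -> [1, 5, 31, 34, 36, 37]


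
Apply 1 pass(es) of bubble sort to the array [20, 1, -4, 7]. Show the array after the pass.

After pass 1: [1, -4, 7, 20] (3 swaps)
Total swaps: 3


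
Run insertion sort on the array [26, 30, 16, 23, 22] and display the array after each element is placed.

First element 26 is already 'sorted'
Insert 30: shifted 0 elements -> [26, 30, 16, 23, 22]
Insert 16: shifted 2 elements -> [16, 26, 30, 23, 22]
Insert 23: shifted 2 elements -> [16, 23, 26, 30, 22]
Insert 22: shifted 3 elements -> [16, 22, 23, 26, 30]


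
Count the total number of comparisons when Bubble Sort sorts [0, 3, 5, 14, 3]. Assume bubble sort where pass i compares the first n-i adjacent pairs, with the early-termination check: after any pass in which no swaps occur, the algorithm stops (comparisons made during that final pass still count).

Pass 1: compare adjacent pairs (0,1)..(3,4) = 4 comparison(s), 1 swap(s) -> [0, 3, 5, 3, 14]
Pass 2: compare adjacent pairs (0,1)..(2,3) = 3 comparison(s), 1 swap(s) -> [0, 3, 3, 5, 14]
Pass 3: compare adjacent pairs (0,1)..(1,2) = 2 comparison(s), 0 swap(s) -> [0, 3, 3, 5, 14]
No swaps in this pass, so bubble sort stops here.
Total comparisons: 4 + 3 + 2 = 9


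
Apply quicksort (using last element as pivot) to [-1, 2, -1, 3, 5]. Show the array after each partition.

Partition 1: pivot=5 at index 4 -> [-1, 2, -1, 3, 5]
Partition 2: pivot=3 at index 3 -> [-1, 2, -1, 3, 5]
Partition 3: pivot=-1 at index 1 -> [-1, -1, 2, 3, 5]


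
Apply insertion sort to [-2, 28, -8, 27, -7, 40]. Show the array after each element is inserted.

First element -2 is already 'sorted'
Insert 28: shifted 0 elements -> [-2, 28, -8, 27, -7, 40]
Insert -8: shifted 2 elements -> [-8, -2, 28, 27, -7, 40]
Insert 27: shifted 1 elements -> [-8, -2, 27, 28, -7, 40]
Insert -7: shifted 3 elements -> [-8, -7, -2, 27, 28, 40]
Insert 40: shifted 0 elements -> [-8, -7, -2, 27, 28, 40]


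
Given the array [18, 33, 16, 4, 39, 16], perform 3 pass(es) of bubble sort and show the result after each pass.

After pass 1: [18, 16, 4, 33, 16, 39] (3 swaps)
After pass 2: [16, 4, 18, 16, 33, 39] (3 swaps)
After pass 3: [4, 16, 16, 18, 33, 39] (2 swaps)
Total swaps: 8


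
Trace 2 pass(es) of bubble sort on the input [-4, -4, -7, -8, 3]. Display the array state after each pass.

After pass 1: [-4, -7, -8, -4, 3] (2 swaps)
After pass 2: [-7, -8, -4, -4, 3] (2 swaps)
Total swaps: 4


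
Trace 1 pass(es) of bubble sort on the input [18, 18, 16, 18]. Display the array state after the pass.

After pass 1: [18, 16, 18, 18] (1 swaps)
Total swaps: 1


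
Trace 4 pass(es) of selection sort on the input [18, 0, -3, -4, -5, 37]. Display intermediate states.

Pass 1: Select minimum -5 at index 4, swap -> [-5, 0, -3, -4, 18, 37]
Pass 2: Select minimum -4 at index 3, swap -> [-5, -4, -3, 0, 18, 37]
Pass 3: Select minimum -3 at index 2, swap -> [-5, -4, -3, 0, 18, 37]
Pass 4: Select minimum 0 at index 3, swap -> [-5, -4, -3, 0, 18, 37]


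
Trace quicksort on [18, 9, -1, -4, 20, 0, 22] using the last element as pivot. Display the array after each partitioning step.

Partition 1: pivot=22 at index 6 -> [18, 9, -1, -4, 20, 0, 22]
Partition 2: pivot=0 at index 2 -> [-1, -4, 0, 9, 20, 18, 22]
Partition 3: pivot=-4 at index 0 -> [-4, -1, 0, 9, 20, 18, 22]
Partition 4: pivot=18 at index 4 -> [-4, -1, 0, 9, 18, 20, 22]


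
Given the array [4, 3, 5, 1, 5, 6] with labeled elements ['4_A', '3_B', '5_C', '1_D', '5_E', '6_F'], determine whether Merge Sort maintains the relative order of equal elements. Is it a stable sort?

Trace Merge Sort on the labeled array (the key is the number; the letter only tracks identity):
  Merge [3_B] + [5_C] -> [3_B, 5_C]
  Merge [4_A] + [3_B, 5_C] -> [3_B, 4_A, 5_C]
  Merge [5_E] + [6_F] -> [5_E, 6_F]
  Merge [1_D] + [5_E, 6_F] -> [1_D, 5_E, 6_F]
  Merge [3_B, 4_A, 5_C] + [1_D, 5_E, 6_F] -> [1_D, 3_B, 4_A, 5_C, 5_E, 6_F]
Final order: [1_D, 3_B, 4_A, 5_C, 5_E, 6_F]
Equal keys:
  value 5: originally 5_C, 5_E; after sorting 5_C, 5_E -> order preserved
All equal keys kept their original relative order. Merge Sort is stable: when the heads of the two halves are equal the merge takes from the left half first.
Answer: Stable


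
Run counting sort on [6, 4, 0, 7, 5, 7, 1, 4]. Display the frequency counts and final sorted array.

Count array: [1, 1, 0, 0, 2, 1, 1, 2]
(count[i] = number of elements equal to i)
Cumulative count: [1, 2, 2, 2, 4, 5, 6, 8]
Sorted: [0, 1, 4, 4, 5, 6, 7, 7]


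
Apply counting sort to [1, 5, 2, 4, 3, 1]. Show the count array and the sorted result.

Count array: [0, 2, 1, 1, 1, 1]
(count[i] = number of elements equal to i)
Cumulative count: [0, 2, 3, 4, 5, 6]
Sorted: [1, 1, 2, 3, 4, 5]


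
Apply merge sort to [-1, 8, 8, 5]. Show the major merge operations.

Divide and conquer:
  Merge [-1] + [8] -> [-1, 8]
  Merge [8] + [5] -> [5, 8]
  Merge [-1, 8] + [5, 8] -> [-1, 5, 8, 8]


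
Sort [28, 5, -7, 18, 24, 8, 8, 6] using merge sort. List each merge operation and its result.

Divide and conquer:
  Merge [28] + [5] -> [5, 28]
  Merge [-7] + [18] -> [-7, 18]
  Merge [5, 28] + [-7, 18] -> [-7, 5, 18, 28]
  Merge [24] + [8] -> [8, 24]
  Merge [8] + [6] -> [6, 8]
  Merge [8, 24] + [6, 8] -> [6, 8, 8, 24]
  Merge [-7, 5, 18, 28] + [6, 8, 8, 24] -> [-7, 5, 6, 8, 8, 18, 24, 28]


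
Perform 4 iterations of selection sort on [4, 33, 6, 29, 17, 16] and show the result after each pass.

Pass 1: Select minimum 4 at index 0, swap -> [4, 33, 6, 29, 17, 16]
Pass 2: Select minimum 6 at index 2, swap -> [4, 6, 33, 29, 17, 16]
Pass 3: Select minimum 16 at index 5, swap -> [4, 6, 16, 29, 17, 33]
Pass 4: Select minimum 17 at index 4, swap -> [4, 6, 16, 17, 29, 33]


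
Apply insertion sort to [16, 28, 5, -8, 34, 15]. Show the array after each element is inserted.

First element 16 is already 'sorted'
Insert 28: shifted 0 elements -> [16, 28, 5, -8, 34, 15]
Insert 5: shifted 2 elements -> [5, 16, 28, -8, 34, 15]
Insert -8: shifted 3 elements -> [-8, 5, 16, 28, 34, 15]
Insert 34: shifted 0 elements -> [-8, 5, 16, 28, 34, 15]
Insert 15: shifted 3 elements -> [-8, 5, 15, 16, 28, 34]


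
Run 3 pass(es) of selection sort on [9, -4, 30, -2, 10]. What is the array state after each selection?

Pass 1: Select minimum -4 at index 1, swap -> [-4, 9, 30, -2, 10]
Pass 2: Select minimum -2 at index 3, swap -> [-4, -2, 30, 9, 10]
Pass 3: Select minimum 9 at index 3, swap -> [-4, -2, 9, 30, 10]


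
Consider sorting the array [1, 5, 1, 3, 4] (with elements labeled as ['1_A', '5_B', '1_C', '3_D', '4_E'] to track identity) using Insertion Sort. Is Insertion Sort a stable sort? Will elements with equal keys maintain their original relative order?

Trace Insertion Sort on the labeled array (the key is the number; the letter only tracks identity):
  Insert 5_B at index 1: [1_A, 5_B, 1_C, 3_D, 4_E]
  Insert 1_C at index 1: [1_A, 1_C, 5_B, 3_D, 4_E]
  Insert 3_D at index 2: [1_A, 1_C, 3_D, 5_B, 4_E]
  Insert 4_E at index 3: [1_A, 1_C, 3_D, 4_E, 5_B]
Final order: [1_A, 1_C, 3_D, 4_E, 5_B]
Equal keys:
  value 1: originally 1_A, 1_C; after sorting 1_A, 1_C -> order preserved
All equal keys kept their original relative order. Insertion Sort is stable: elements are shifted only while they are strictly greater than the key, so a key is inserted after any equal elements already placed.
Answer: Stable


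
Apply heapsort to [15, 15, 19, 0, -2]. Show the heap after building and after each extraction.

Build heap: [19, 15, 15, 0, -2]
Extract 19: [15, 0, 15, -2, 19]
Extract 15: [15, 0, -2, 15, 19]
Extract 15: [0, -2, 15, 15, 19]
Extract 0: [-2, 0, 15, 15, 19]


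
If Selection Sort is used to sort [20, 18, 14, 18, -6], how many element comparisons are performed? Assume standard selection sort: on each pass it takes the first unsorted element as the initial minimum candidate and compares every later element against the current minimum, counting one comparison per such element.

Pass 1: scan indices 1..4 for the minimum = 4 comparison(s); min is -6, place at index 0 -> [-6, 18, 14, 18, 20]
Pass 2: scan indices 2..4 for the minimum = 3 comparison(s); min is 14, place at index 1 -> [-6, 14, 18, 18, 20]
Pass 3: scan indices 3..4 for the minimum = 2 comparison(s); min is 18, place at index 2 -> [-6, 14, 18, 18, 20]
Pass 4: scan indices 4..4 for the minimum = 1 comparison(s); min is 18, place at index 3 -> [-6, 14, 18, 18, 20]
Selection sort always scans the whole unsorted suffix, so the count is (n-1) + (n-2) + ... + 1 = n(n-1)/2 = 5*4/2 = 10 regardless of the input order.
Total comparisons: 4 + 3 + 2 + 1 = 10


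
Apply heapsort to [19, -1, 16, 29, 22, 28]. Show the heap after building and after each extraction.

Build heap: [29, 22, 28, -1, 19, 16]
Extract 29: [28, 22, 16, -1, 19, 29]
Extract 28: [22, 19, 16, -1, 28, 29]
Extract 22: [19, -1, 16, 22, 28, 29]
Extract 19: [16, -1, 19, 22, 28, 29]
Extract 16: [-1, 16, 19, 22, 28, 29]


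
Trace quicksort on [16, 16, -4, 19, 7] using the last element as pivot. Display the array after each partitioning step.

Partition 1: pivot=7 at index 1 -> [-4, 7, 16, 19, 16]
Partition 2: pivot=16 at index 3 -> [-4, 7, 16, 16, 19]


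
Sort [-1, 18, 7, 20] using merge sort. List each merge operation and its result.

Divide and conquer:
  Merge [-1] + [18] -> [-1, 18]
  Merge [7] + [20] -> [7, 20]
  Merge [-1, 18] + [7, 20] -> [-1, 7, 18, 20]


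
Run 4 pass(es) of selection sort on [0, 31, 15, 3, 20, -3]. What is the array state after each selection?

Pass 1: Select minimum -3 at index 5, swap -> [-3, 31, 15, 3, 20, 0]
Pass 2: Select minimum 0 at index 5, swap -> [-3, 0, 15, 3, 20, 31]
Pass 3: Select minimum 3 at index 3, swap -> [-3, 0, 3, 15, 20, 31]
Pass 4: Select minimum 15 at index 3, swap -> [-3, 0, 3, 15, 20, 31]


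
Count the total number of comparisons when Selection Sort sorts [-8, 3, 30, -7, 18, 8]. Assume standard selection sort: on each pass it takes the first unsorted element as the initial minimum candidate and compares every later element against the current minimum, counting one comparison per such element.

Pass 1: scan indices 1..5 for the minimum = 5 comparison(s); min is -8, place at index 0 -> [-8, 3, 30, -7, 18, 8]
Pass 2: scan indices 2..5 for the minimum = 4 comparison(s); min is -7, place at index 1 -> [-8, -7, 30, 3, 18, 8]
Pass 3: scan indices 3..5 for the minimum = 3 comparison(s); min is 3, place at index 2 -> [-8, -7, 3, 30, 18, 8]
Pass 4: scan indices 4..5 for the minimum = 2 comparison(s); min is 8, place at index 3 -> [-8, -7, 3, 8, 18, 30]
Pass 5: scan indices 5..5 for the minimum = 1 comparison(s); min is 18, place at index 4 -> [-8, -7, 3, 8, 18, 30]
Selection sort always scans the whole unsorted suffix, so the count is (n-1) + (n-2) + ... + 1 = n(n-1)/2 = 6*5/2 = 15 regardless of the input order.
Total comparisons: 5 + 4 + 3 + 2 + 1 = 15


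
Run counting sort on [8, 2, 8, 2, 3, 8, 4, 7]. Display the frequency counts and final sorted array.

Count array: [0, 0, 2, 1, 1, 0, 0, 1, 3]
(count[i] = number of elements equal to i)
Cumulative count: [0, 0, 2, 3, 4, 4, 4, 5, 8]
Sorted: [2, 2, 3, 4, 7, 8, 8, 8]


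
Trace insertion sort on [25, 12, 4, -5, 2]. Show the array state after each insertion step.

First element 25 is already 'sorted'
Insert 12: shifted 1 elements -> [12, 25, 4, -5, 2]
Insert 4: shifted 2 elements -> [4, 12, 25, -5, 2]
Insert -5: shifted 3 elements -> [-5, 4, 12, 25, 2]
Insert 2: shifted 3 elements -> [-5, 2, 4, 12, 25]


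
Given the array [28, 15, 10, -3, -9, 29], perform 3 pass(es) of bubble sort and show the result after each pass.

After pass 1: [15, 10, -3, -9, 28, 29] (4 swaps)
After pass 2: [10, -3, -9, 15, 28, 29] (3 swaps)
After pass 3: [-3, -9, 10, 15, 28, 29] (2 swaps)
Total swaps: 9


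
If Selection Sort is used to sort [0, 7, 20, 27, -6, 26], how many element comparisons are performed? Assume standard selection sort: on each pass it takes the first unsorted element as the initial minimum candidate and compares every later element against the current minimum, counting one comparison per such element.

Pass 1: scan indices 1..5 for the minimum = 5 comparison(s); min is -6, place at index 0 -> [-6, 7, 20, 27, 0, 26]
Pass 2: scan indices 2..5 for the minimum = 4 comparison(s); min is 0, place at index 1 -> [-6, 0, 20, 27, 7, 26]
Pass 3: scan indices 3..5 for the minimum = 3 comparison(s); min is 7, place at index 2 -> [-6, 0, 7, 27, 20, 26]
Pass 4: scan indices 4..5 for the minimum = 2 comparison(s); min is 20, place at index 3 -> [-6, 0, 7, 20, 27, 26]
Pass 5: scan indices 5..5 for the minimum = 1 comparison(s); min is 26, place at index 4 -> [-6, 0, 7, 20, 26, 27]
Selection sort always scans the whole unsorted suffix, so the count is (n-1) + (n-2) + ... + 1 = n(n-1)/2 = 6*5/2 = 15 regardless of the input order.
Total comparisons: 5 + 4 + 3 + 2 + 1 = 15


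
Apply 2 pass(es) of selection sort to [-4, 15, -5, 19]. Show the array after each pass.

Pass 1: Select minimum -5 at index 2, swap -> [-5, 15, -4, 19]
Pass 2: Select minimum -4 at index 2, swap -> [-5, -4, 15, 19]


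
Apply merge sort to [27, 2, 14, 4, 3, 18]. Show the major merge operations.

Divide and conquer:
  Merge [2] + [14] -> [2, 14]
  Merge [27] + [2, 14] -> [2, 14, 27]
  Merge [3] + [18] -> [3, 18]
  Merge [4] + [3, 18] -> [3, 4, 18]
  Merge [2, 14, 27] + [3, 4, 18] -> [2, 3, 4, 14, 18, 27]


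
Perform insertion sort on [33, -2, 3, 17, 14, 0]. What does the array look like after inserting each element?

First element 33 is already 'sorted'
Insert -2: shifted 1 elements -> [-2, 33, 3, 17, 14, 0]
Insert 3: shifted 1 elements -> [-2, 3, 33, 17, 14, 0]
Insert 17: shifted 1 elements -> [-2, 3, 17, 33, 14, 0]
Insert 14: shifted 2 elements -> [-2, 3, 14, 17, 33, 0]
Insert 0: shifted 4 elements -> [-2, 0, 3, 14, 17, 33]


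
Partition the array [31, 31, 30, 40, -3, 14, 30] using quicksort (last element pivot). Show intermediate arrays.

Partition 1: pivot=30 at index 3 -> [30, -3, 14, 30, 31, 31, 40]
Partition 2: pivot=14 at index 1 -> [-3, 14, 30, 30, 31, 31, 40]
Partition 3: pivot=40 at index 6 -> [-3, 14, 30, 30, 31, 31, 40]
Partition 4: pivot=31 at index 5 -> [-3, 14, 30, 30, 31, 31, 40]


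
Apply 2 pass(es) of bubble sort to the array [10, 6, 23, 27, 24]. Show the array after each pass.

After pass 1: [6, 10, 23, 24, 27] (2 swaps)
After pass 2: [6, 10, 23, 24, 27] (0 swaps)
Total swaps: 2


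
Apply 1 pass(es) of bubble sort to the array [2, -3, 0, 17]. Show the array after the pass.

After pass 1: [-3, 0, 2, 17] (2 swaps)
Total swaps: 2


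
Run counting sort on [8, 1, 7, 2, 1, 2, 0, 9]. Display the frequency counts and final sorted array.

Count array: [1, 2, 2, 0, 0, 0, 0, 1, 1, 1]
(count[i] = number of elements equal to i)
Cumulative count: [1, 3, 5, 5, 5, 5, 5, 6, 7, 8]
Sorted: [0, 1, 1, 2, 2, 7, 8, 9]


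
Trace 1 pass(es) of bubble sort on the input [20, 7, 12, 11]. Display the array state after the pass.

After pass 1: [7, 12, 11, 20] (3 swaps)
Total swaps: 3


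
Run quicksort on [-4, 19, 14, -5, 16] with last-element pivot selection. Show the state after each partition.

Partition 1: pivot=16 at index 3 -> [-4, 14, -5, 16, 19]
Partition 2: pivot=-5 at index 0 -> [-5, 14, -4, 16, 19]
Partition 3: pivot=-4 at index 1 -> [-5, -4, 14, 16, 19]


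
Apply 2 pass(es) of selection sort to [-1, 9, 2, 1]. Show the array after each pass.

Pass 1: Select minimum -1 at index 0, swap -> [-1, 9, 2, 1]
Pass 2: Select minimum 1 at index 3, swap -> [-1, 1, 2, 9]


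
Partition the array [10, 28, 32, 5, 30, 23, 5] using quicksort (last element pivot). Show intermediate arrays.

Partition 1: pivot=5 at index 1 -> [5, 5, 32, 10, 30, 23, 28]
Partition 2: pivot=28 at index 4 -> [5, 5, 10, 23, 28, 32, 30]
Partition 3: pivot=23 at index 3 -> [5, 5, 10, 23, 28, 32, 30]
Partition 4: pivot=30 at index 5 -> [5, 5, 10, 23, 28, 30, 32]


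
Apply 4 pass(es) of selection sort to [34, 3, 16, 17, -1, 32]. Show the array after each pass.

Pass 1: Select minimum -1 at index 4, swap -> [-1, 3, 16, 17, 34, 32]
Pass 2: Select minimum 3 at index 1, swap -> [-1, 3, 16, 17, 34, 32]
Pass 3: Select minimum 16 at index 2, swap -> [-1, 3, 16, 17, 34, 32]
Pass 4: Select minimum 17 at index 3, swap -> [-1, 3, 16, 17, 34, 32]


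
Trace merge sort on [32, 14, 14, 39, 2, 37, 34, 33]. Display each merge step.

Divide and conquer:
  Merge [32] + [14] -> [14, 32]
  Merge [14] + [39] -> [14, 39]
  Merge [14, 32] + [14, 39] -> [14, 14, 32, 39]
  Merge [2] + [37] -> [2, 37]
  Merge [34] + [33] -> [33, 34]
  Merge [2, 37] + [33, 34] -> [2, 33, 34, 37]
  Merge [14, 14, 32, 39] + [2, 33, 34, 37] -> [2, 14, 14, 32, 33, 34, 37, 39]


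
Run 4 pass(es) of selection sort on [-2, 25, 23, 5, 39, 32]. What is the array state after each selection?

Pass 1: Select minimum -2 at index 0, swap -> [-2, 25, 23, 5, 39, 32]
Pass 2: Select minimum 5 at index 3, swap -> [-2, 5, 23, 25, 39, 32]
Pass 3: Select minimum 23 at index 2, swap -> [-2, 5, 23, 25, 39, 32]
Pass 4: Select minimum 25 at index 3, swap -> [-2, 5, 23, 25, 39, 32]


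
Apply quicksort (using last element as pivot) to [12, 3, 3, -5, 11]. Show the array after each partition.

Partition 1: pivot=11 at index 3 -> [3, 3, -5, 11, 12]
Partition 2: pivot=-5 at index 0 -> [-5, 3, 3, 11, 12]
Partition 3: pivot=3 at index 2 -> [-5, 3, 3, 11, 12]


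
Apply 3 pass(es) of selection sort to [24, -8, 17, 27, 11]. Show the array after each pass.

Pass 1: Select minimum -8 at index 1, swap -> [-8, 24, 17, 27, 11]
Pass 2: Select minimum 11 at index 4, swap -> [-8, 11, 17, 27, 24]
Pass 3: Select minimum 17 at index 2, swap -> [-8, 11, 17, 27, 24]


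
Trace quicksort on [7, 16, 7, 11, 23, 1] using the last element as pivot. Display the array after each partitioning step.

Partition 1: pivot=1 at index 0 -> [1, 16, 7, 11, 23, 7]
Partition 2: pivot=7 at index 2 -> [1, 7, 7, 11, 23, 16]
Partition 3: pivot=16 at index 4 -> [1, 7, 7, 11, 16, 23]


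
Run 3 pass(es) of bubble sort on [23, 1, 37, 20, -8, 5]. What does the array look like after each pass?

After pass 1: [1, 23, 20, -8, 5, 37] (4 swaps)
After pass 2: [1, 20, -8, 5, 23, 37] (3 swaps)
After pass 3: [1, -8, 5, 20, 23, 37] (2 swaps)
Total swaps: 9


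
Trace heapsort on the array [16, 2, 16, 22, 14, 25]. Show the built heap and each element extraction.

Build heap: [25, 22, 16, 2, 14, 16]
Extract 25: [22, 16, 16, 2, 14, 25]
Extract 22: [16, 14, 16, 2, 22, 25]
Extract 16: [16, 14, 2, 16, 22, 25]
Extract 16: [14, 2, 16, 16, 22, 25]
Extract 14: [2, 14, 16, 16, 22, 25]


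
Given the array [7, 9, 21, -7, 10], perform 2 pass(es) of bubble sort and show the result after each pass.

After pass 1: [7, 9, -7, 10, 21] (2 swaps)
After pass 2: [7, -7, 9, 10, 21] (1 swaps)
Total swaps: 3


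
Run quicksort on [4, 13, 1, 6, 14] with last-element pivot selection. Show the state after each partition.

Partition 1: pivot=14 at index 4 -> [4, 13, 1, 6, 14]
Partition 2: pivot=6 at index 2 -> [4, 1, 6, 13, 14]
Partition 3: pivot=1 at index 0 -> [1, 4, 6, 13, 14]


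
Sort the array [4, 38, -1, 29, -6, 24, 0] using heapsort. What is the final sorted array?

Build heap: [38, 29, 24, 4, -6, -1, 0]
Extract 38: [29, 4, 24, 0, -6, -1, 38]
Extract 29: [24, 4, -1, 0, -6, 29, 38]
Extract 24: [4, 0, -1, -6, 24, 29, 38]
Extract 4: [0, -6, -1, 4, 24, 29, 38]
Extract 0: [-1, -6, 0, 4, 24, 29, 38]
Extract -1: [-6, -1, 0, 4, 24, 29, 38]


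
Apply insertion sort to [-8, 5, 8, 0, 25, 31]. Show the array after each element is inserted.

First element -8 is already 'sorted'
Insert 5: shifted 0 elements -> [-8, 5, 8, 0, 25, 31]
Insert 8: shifted 0 elements -> [-8, 5, 8, 0, 25, 31]
Insert 0: shifted 2 elements -> [-8, 0, 5, 8, 25, 31]
Insert 25: shifted 0 elements -> [-8, 0, 5, 8, 25, 31]
Insert 31: shifted 0 elements -> [-8, 0, 5, 8, 25, 31]


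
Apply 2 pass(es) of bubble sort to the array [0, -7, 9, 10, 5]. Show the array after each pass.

After pass 1: [-7, 0, 9, 5, 10] (2 swaps)
After pass 2: [-7, 0, 5, 9, 10] (1 swaps)
Total swaps: 3


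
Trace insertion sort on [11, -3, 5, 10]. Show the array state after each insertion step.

First element 11 is already 'sorted'
Insert -3: shifted 1 elements -> [-3, 11, 5, 10]
Insert 5: shifted 1 elements -> [-3, 5, 11, 10]
Insert 10: shifted 1 elements -> [-3, 5, 10, 11]


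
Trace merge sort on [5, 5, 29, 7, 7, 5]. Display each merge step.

Divide and conquer:
  Merge [5] + [29] -> [5, 29]
  Merge [5] + [5, 29] -> [5, 5, 29]
  Merge [7] + [5] -> [5, 7]
  Merge [7] + [5, 7] -> [5, 7, 7]
  Merge [5, 5, 29] + [5, 7, 7] -> [5, 5, 5, 7, 7, 29]


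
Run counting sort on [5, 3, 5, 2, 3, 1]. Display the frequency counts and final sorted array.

Count array: [0, 1, 1, 2, 0, 2]
(count[i] = number of elements equal to i)
Cumulative count: [0, 1, 2, 4, 4, 6]
Sorted: [1, 2, 3, 3, 5, 5]


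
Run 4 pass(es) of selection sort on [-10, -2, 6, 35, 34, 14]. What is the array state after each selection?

Pass 1: Select minimum -10 at index 0, swap -> [-10, -2, 6, 35, 34, 14]
Pass 2: Select minimum -2 at index 1, swap -> [-10, -2, 6, 35, 34, 14]
Pass 3: Select minimum 6 at index 2, swap -> [-10, -2, 6, 35, 34, 14]
Pass 4: Select minimum 14 at index 5, swap -> [-10, -2, 6, 14, 34, 35]


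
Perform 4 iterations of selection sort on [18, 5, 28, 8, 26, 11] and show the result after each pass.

Pass 1: Select minimum 5 at index 1, swap -> [5, 18, 28, 8, 26, 11]
Pass 2: Select minimum 8 at index 3, swap -> [5, 8, 28, 18, 26, 11]
Pass 3: Select minimum 11 at index 5, swap -> [5, 8, 11, 18, 26, 28]
Pass 4: Select minimum 18 at index 3, swap -> [5, 8, 11, 18, 26, 28]


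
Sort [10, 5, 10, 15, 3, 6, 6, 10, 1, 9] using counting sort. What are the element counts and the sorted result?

Count array: [0, 1, 0, 1, 0, 1, 2, 0, 0, 1, 3, 0, 0, 0, 0, 1]
(count[i] = number of elements equal to i)
Cumulative count: [0, 1, 1, 2, 2, 3, 5, 5, 5, 6, 9, 9, 9, 9, 9, 10]
Sorted: [1, 3, 5, 6, 6, 9, 10, 10, 10, 15]


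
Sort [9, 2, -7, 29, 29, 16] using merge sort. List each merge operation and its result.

Divide and conquer:
  Merge [2] + [-7] -> [-7, 2]
  Merge [9] + [-7, 2] -> [-7, 2, 9]
  Merge [29] + [16] -> [16, 29]
  Merge [29] + [16, 29] -> [16, 29, 29]
  Merge [-7, 2, 9] + [16, 29, 29] -> [-7, 2, 9, 16, 29, 29]


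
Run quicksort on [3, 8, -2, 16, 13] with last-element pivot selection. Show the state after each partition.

Partition 1: pivot=13 at index 3 -> [3, 8, -2, 13, 16]
Partition 2: pivot=-2 at index 0 -> [-2, 8, 3, 13, 16]
Partition 3: pivot=3 at index 1 -> [-2, 3, 8, 13, 16]


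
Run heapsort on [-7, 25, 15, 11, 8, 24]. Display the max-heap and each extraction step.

Build heap: [25, 11, 24, -7, 8, 15]
Extract 25: [24, 11, 15, -7, 8, 25]
Extract 24: [15, 11, 8, -7, 24, 25]
Extract 15: [11, -7, 8, 15, 24, 25]
Extract 11: [8, -7, 11, 15, 24, 25]
Extract 8: [-7, 8, 11, 15, 24, 25]


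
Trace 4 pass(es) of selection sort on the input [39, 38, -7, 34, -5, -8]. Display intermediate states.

Pass 1: Select minimum -8 at index 5, swap -> [-8, 38, -7, 34, -5, 39]
Pass 2: Select minimum -7 at index 2, swap -> [-8, -7, 38, 34, -5, 39]
Pass 3: Select minimum -5 at index 4, swap -> [-8, -7, -5, 34, 38, 39]
Pass 4: Select minimum 34 at index 3, swap -> [-8, -7, -5, 34, 38, 39]


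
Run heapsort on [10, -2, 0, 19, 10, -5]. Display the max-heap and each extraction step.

Build heap: [19, 10, 0, -2, 10, -5]
Extract 19: [10, 10, 0, -2, -5, 19]
Extract 10: [10, -2, 0, -5, 10, 19]
Extract 10: [0, -2, -5, 10, 10, 19]
Extract 0: [-2, -5, 0, 10, 10, 19]
Extract -2: [-5, -2, 0, 10, 10, 19]


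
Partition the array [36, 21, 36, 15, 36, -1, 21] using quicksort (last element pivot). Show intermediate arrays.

Partition 1: pivot=21 at index 3 -> [21, 15, -1, 21, 36, 36, 36]
Partition 2: pivot=-1 at index 0 -> [-1, 15, 21, 21, 36, 36, 36]
Partition 3: pivot=21 at index 2 -> [-1, 15, 21, 21, 36, 36, 36]
Partition 4: pivot=36 at index 6 -> [-1, 15, 21, 21, 36, 36, 36]
Partition 5: pivot=36 at index 5 -> [-1, 15, 21, 21, 36, 36, 36]


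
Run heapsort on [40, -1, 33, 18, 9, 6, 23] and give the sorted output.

Build heap: [40, 18, 33, -1, 9, 6, 23]
Extract 40: [33, 18, 23, -1, 9, 6, 40]
Extract 33: [23, 18, 6, -1, 9, 33, 40]
Extract 23: [18, 9, 6, -1, 23, 33, 40]
Extract 18: [9, -1, 6, 18, 23, 33, 40]
Extract 9: [6, -1, 9, 18, 23, 33, 40]
Extract 6: [-1, 6, 9, 18, 23, 33, 40]


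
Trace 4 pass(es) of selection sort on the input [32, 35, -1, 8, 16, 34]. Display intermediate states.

Pass 1: Select minimum -1 at index 2, swap -> [-1, 35, 32, 8, 16, 34]
Pass 2: Select minimum 8 at index 3, swap -> [-1, 8, 32, 35, 16, 34]
Pass 3: Select minimum 16 at index 4, swap -> [-1, 8, 16, 35, 32, 34]
Pass 4: Select minimum 32 at index 4, swap -> [-1, 8, 16, 32, 35, 34]


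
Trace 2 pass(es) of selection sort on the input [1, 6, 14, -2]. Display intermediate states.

Pass 1: Select minimum -2 at index 3, swap -> [-2, 6, 14, 1]
Pass 2: Select minimum 1 at index 3, swap -> [-2, 1, 14, 6]


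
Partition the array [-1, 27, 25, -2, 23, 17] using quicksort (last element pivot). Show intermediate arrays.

Partition 1: pivot=17 at index 2 -> [-1, -2, 17, 27, 23, 25]
Partition 2: pivot=-2 at index 0 -> [-2, -1, 17, 27, 23, 25]
Partition 3: pivot=25 at index 4 -> [-2, -1, 17, 23, 25, 27]


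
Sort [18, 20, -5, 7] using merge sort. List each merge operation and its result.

Divide and conquer:
  Merge [18] + [20] -> [18, 20]
  Merge [-5] + [7] -> [-5, 7]
  Merge [18, 20] + [-5, 7] -> [-5, 7, 18, 20]


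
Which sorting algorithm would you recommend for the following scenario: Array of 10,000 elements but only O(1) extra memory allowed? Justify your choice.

Best choice: Heapsort
Reason: Heapsort rearranges the array in place using O(1) auxiliary space and still guarantees O(n log n) time; quicksort partitions in place but needs Theta(log n) stack space for recursion (O(n) in the worst case), and mergesort requires O(n) auxiliary space


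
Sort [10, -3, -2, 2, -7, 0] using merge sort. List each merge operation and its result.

Divide and conquer:
  Merge [-3] + [-2] -> [-3, -2]
  Merge [10] + [-3, -2] -> [-3, -2, 10]
  Merge [-7] + [0] -> [-7, 0]
  Merge [2] + [-7, 0] -> [-7, 0, 2]
  Merge [-3, -2, 10] + [-7, 0, 2] -> [-7, -3, -2, 0, 2, 10]


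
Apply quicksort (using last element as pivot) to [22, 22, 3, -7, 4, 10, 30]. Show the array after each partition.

Partition 1: pivot=30 at index 6 -> [22, 22, 3, -7, 4, 10, 30]
Partition 2: pivot=10 at index 3 -> [3, -7, 4, 10, 22, 22, 30]
Partition 3: pivot=4 at index 2 -> [3, -7, 4, 10, 22, 22, 30]
Partition 4: pivot=-7 at index 0 -> [-7, 3, 4, 10, 22, 22, 30]
Partition 5: pivot=22 at index 5 -> [-7, 3, 4, 10, 22, 22, 30]


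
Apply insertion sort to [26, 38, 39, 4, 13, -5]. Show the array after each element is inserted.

First element 26 is already 'sorted'
Insert 38: shifted 0 elements -> [26, 38, 39, 4, 13, -5]
Insert 39: shifted 0 elements -> [26, 38, 39, 4, 13, -5]
Insert 4: shifted 3 elements -> [4, 26, 38, 39, 13, -5]
Insert 13: shifted 3 elements -> [4, 13, 26, 38, 39, -5]
Insert -5: shifted 5 elements -> [-5, 4, 13, 26, 38, 39]


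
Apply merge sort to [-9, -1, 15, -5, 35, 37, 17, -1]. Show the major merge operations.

Divide and conquer:
  Merge [-9] + [-1] -> [-9, -1]
  Merge [15] + [-5] -> [-5, 15]
  Merge [-9, -1] + [-5, 15] -> [-9, -5, -1, 15]
  Merge [35] + [37] -> [35, 37]
  Merge [17] + [-1] -> [-1, 17]
  Merge [35, 37] + [-1, 17] -> [-1, 17, 35, 37]
  Merge [-9, -5, -1, 15] + [-1, 17, 35, 37] -> [-9, -5, -1, -1, 15, 17, 35, 37]


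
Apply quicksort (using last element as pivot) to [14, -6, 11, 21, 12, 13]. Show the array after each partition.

Partition 1: pivot=13 at index 3 -> [-6, 11, 12, 13, 14, 21]
Partition 2: pivot=12 at index 2 -> [-6, 11, 12, 13, 14, 21]
Partition 3: pivot=11 at index 1 -> [-6, 11, 12, 13, 14, 21]
Partition 4: pivot=21 at index 5 -> [-6, 11, 12, 13, 14, 21]


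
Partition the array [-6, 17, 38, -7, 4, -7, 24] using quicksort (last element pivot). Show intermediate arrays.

Partition 1: pivot=24 at index 5 -> [-6, 17, -7, 4, -7, 24, 38]
Partition 2: pivot=-7 at index 1 -> [-7, -7, -6, 4, 17, 24, 38]
Partition 3: pivot=17 at index 4 -> [-7, -7, -6, 4, 17, 24, 38]
Partition 4: pivot=4 at index 3 -> [-7, -7, -6, 4, 17, 24, 38]


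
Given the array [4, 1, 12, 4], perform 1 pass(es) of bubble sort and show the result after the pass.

After pass 1: [1, 4, 4, 12] (2 swaps)
Total swaps: 2


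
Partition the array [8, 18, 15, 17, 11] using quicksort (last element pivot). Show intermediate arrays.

Partition 1: pivot=11 at index 1 -> [8, 11, 15, 17, 18]
Partition 2: pivot=18 at index 4 -> [8, 11, 15, 17, 18]
Partition 3: pivot=17 at index 3 -> [8, 11, 15, 17, 18]
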